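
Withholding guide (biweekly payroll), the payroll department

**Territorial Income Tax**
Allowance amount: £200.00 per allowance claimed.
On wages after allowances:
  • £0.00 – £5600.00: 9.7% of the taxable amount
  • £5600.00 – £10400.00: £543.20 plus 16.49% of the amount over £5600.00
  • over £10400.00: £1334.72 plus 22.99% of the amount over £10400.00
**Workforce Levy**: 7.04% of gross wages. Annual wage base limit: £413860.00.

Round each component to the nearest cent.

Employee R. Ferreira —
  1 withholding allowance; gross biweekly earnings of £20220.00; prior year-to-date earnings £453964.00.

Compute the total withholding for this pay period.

£3546.36

Territorial Income Tax: taxable = £20220.00 − 1×£200.00 = £20020.00
  £1334.72 + 22.99% × (£20020.00 − £10400.00) = £1334.72 + 22.99% × £9620.00 = £3546.36
Workforce Levy: YTD £453964.00 ≥ cap £413860.00 → £0.00
Total: £3546.36 + £0.00 = £3546.36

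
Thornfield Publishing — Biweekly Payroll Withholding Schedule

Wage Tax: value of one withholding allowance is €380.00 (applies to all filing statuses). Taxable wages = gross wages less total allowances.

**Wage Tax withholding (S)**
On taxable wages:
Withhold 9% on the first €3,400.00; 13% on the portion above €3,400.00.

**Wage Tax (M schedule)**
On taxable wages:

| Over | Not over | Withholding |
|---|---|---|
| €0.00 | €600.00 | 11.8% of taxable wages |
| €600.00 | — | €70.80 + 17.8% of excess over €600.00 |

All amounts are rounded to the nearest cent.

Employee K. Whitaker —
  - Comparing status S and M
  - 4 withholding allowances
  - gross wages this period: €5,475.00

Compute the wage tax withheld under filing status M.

€667.99

Wage Tax (M): taxable = €5,475.00 − 4×€380.00 = €3,955.00
  €70.80 + 17.8% × (€3,955.00 − €600.00) = €70.80 + 17.8% × €3,355.00 = €667.99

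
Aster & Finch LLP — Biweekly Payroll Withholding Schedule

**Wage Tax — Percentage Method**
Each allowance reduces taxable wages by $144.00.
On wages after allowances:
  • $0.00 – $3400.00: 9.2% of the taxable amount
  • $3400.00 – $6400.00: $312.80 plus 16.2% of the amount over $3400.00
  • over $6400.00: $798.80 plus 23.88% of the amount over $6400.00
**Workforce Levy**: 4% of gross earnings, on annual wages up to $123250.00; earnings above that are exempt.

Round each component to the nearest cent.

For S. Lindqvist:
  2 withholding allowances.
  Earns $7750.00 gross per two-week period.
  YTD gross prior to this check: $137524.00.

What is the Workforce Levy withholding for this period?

Workforce Levy: YTD $137524.00 ≥ cap $123250.00 → $0.00

$0.00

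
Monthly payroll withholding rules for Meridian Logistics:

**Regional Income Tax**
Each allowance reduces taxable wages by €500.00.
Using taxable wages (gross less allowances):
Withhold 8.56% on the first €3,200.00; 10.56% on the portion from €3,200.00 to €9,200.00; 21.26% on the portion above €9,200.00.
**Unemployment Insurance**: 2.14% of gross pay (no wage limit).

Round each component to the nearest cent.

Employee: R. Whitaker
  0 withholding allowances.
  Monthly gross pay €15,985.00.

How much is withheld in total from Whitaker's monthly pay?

€2,692.09

Regional Income Tax: taxable = €15,985.00
  €907.52 + 21.26% × (€15,985.00 − €9,200.00) = €907.52 + 21.26% × €6,785.00 = €2,350.01
Unemployment Insurance: 2.14% × €15,985.00 = €342.08
Total: €2,350.01 + €342.08 = €2,692.09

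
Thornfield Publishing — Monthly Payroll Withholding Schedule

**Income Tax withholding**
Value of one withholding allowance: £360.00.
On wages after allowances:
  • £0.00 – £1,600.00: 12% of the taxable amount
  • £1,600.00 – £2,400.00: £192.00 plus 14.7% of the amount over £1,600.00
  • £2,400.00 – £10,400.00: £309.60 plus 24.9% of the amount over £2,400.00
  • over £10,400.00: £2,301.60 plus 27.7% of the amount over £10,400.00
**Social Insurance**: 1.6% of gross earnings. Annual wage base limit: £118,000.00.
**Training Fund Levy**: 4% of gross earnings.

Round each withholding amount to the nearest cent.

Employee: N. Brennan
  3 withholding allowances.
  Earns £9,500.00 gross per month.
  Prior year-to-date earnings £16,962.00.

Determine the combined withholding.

£2,340.58

Income Tax: taxable = £9,500.00 − 3×£360.00 = £8,420.00
  £309.60 + 24.9% × (£8,420.00 − £2,400.00) = £309.60 + 24.9% × £6,020.00 = £1,808.58
Social Insurance: 1.6% × £9,500.00 = £152.00
Training Fund Levy: 4% × £9,500.00 = £380.00
Total: £1,808.58 + £152.00 + £380.00 = £2,340.58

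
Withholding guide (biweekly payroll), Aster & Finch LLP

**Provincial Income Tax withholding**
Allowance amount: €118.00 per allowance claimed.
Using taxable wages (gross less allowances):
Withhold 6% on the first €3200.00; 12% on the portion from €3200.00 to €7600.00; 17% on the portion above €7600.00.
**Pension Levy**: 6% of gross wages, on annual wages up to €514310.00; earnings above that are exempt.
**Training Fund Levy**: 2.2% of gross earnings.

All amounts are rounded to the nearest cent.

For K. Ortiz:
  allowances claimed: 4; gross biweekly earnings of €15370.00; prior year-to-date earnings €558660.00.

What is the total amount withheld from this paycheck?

Provincial Income Tax: taxable = €15370.00 − 4×€118.00 = €14898.00
  €720.00 + 17% × (€14898.00 − €7600.00) = €720.00 + 17% × €7298.00 = €1960.66
Pension Levy: YTD €558660.00 ≥ cap €514310.00 → €0.00
Training Fund Levy: 2.2% × €15370.00 = €338.14
Total: €1960.66 + €0.00 + €338.14 = €2298.80

€2298.80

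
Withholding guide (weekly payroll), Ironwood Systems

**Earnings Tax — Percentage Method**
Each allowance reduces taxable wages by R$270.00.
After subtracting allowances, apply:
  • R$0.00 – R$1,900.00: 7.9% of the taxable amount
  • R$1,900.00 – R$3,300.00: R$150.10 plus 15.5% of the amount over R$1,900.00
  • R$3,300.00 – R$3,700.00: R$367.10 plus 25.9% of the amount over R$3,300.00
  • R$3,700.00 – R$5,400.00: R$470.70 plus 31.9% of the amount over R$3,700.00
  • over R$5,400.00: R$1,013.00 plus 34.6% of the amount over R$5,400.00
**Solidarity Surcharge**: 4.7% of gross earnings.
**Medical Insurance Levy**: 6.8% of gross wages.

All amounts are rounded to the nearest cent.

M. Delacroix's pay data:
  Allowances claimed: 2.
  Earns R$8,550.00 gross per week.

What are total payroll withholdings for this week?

Earnings Tax: taxable = R$8,550.00 − 2×R$270.00 = R$8,010.00
  R$1,013.00 + 34.6% × (R$8,010.00 − R$5,400.00) = R$1,013.00 + 34.6% × R$2,610.00 = R$1,916.06
Solidarity Surcharge: 4.7% × R$8,550.00 = R$401.85
Medical Insurance Levy: 6.8% × R$8,550.00 = R$581.40
Total: R$1,916.06 + R$401.85 + R$581.40 = R$2,899.31

R$2,899.31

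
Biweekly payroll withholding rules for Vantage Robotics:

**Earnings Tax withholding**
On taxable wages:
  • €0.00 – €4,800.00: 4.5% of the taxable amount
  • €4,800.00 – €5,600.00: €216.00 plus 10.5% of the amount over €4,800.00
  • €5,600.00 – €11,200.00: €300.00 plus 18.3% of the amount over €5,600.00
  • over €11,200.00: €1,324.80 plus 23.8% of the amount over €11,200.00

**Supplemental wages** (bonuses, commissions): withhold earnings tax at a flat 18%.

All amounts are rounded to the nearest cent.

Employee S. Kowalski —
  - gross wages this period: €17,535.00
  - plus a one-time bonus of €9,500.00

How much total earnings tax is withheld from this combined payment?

Earnings Tax: taxable = €17,535.00
  €1,324.80 + 23.8% × (€17,535.00 − €11,200.00) = €1,324.80 + 23.8% × €6,335.00 = €2,832.53
Supplemental (18% flat on bonus): 18% × €9,500.00 = €1,710.00
Total earnings tax: €2,832.53 + €1,710.00 = €4,542.53

€4,542.53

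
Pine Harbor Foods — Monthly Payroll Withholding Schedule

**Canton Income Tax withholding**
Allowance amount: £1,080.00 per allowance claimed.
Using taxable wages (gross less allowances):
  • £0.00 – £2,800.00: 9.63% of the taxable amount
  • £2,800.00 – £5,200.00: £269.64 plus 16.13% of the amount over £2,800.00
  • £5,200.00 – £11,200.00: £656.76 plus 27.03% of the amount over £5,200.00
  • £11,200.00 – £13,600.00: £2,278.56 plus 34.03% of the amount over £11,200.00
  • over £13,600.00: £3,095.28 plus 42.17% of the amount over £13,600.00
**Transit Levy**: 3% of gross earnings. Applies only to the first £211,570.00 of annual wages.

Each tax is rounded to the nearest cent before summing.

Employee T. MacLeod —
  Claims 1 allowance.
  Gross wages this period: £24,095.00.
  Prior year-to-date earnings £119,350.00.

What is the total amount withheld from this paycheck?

Canton Income Tax: taxable = £24,095.00 − 1×£1,080.00 = £23,015.00
  £3,095.28 + 42.17% × (£23,015.00 − £13,600.00) = £3,095.28 + 42.17% × £9,415.00 = £7,065.59
Transit Levy: 3% × £24,095.00 = £722.85
Total: £7,065.59 + £722.85 = £7,788.44

£7,788.44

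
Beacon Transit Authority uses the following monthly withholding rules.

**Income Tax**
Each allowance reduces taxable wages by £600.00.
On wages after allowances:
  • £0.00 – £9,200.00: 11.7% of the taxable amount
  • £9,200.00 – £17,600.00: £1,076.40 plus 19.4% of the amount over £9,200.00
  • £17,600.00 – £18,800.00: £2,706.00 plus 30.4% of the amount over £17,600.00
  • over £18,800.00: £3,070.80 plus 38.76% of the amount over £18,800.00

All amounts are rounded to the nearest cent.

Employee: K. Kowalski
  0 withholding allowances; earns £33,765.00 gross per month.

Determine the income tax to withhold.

£8,871.23

Income Tax: taxable = £33,765.00
  £3,070.80 + 38.76% × (£33,765.00 − £18,800.00) = £3,070.80 + 38.76% × £14,965.00 = £8,871.23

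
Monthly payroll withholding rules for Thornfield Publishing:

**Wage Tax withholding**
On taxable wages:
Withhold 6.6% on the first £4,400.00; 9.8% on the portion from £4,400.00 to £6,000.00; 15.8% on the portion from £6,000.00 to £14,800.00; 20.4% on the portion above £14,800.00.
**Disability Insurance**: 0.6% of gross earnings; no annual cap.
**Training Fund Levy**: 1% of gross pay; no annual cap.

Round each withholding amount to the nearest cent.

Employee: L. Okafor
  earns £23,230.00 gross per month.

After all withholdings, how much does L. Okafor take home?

£19,301.00

Wage Tax: taxable = £23,230.00
  £1,837.60 + 20.4% × (£23,230.00 − £14,800.00) = £1,837.60 + 20.4% × £8,430.00 = £3,557.32
Disability Insurance: 0.6% × £23,230.00 = £139.38
Training Fund Levy: 1% × £23,230.00 = £232.30
Total withheld: £3,557.32 + £139.38 + £232.30 = £3,929.00
Net pay: £23,230.00 − £3,929.00 = £19,301.00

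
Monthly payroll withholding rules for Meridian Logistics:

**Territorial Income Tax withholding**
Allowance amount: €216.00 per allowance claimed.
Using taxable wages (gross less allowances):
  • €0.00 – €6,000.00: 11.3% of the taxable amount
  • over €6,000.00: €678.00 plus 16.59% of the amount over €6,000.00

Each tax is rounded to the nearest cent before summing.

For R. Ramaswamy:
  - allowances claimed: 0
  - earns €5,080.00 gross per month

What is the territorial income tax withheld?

Territorial Income Tax: taxable = €5,080.00
  11.3% × €5,080.00 = €574.04

€574.04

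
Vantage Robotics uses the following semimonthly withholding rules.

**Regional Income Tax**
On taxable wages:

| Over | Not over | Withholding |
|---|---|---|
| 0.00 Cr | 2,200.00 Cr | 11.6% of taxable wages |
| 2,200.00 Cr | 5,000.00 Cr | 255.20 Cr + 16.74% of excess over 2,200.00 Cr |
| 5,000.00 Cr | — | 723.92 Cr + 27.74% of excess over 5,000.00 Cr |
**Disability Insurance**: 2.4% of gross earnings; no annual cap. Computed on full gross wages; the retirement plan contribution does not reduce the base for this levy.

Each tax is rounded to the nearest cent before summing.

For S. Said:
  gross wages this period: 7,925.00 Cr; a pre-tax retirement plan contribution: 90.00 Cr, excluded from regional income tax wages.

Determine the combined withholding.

1,700.55 Cr

Regional Income Tax: taxable = 7,925.00 Cr − 90.00 Cr = 7,835.00 Cr
  723.92 Cr + 27.74% × (7,835.00 Cr − 5,000.00 Cr) = 723.92 Cr + 27.74% × 2,835.00 Cr = 1,510.35 Cr
Disability Insurance: 2.4% × 7,925.00 Cr = 190.20 Cr
Total: 1,510.35 Cr + 190.20 Cr = 1,700.55 Cr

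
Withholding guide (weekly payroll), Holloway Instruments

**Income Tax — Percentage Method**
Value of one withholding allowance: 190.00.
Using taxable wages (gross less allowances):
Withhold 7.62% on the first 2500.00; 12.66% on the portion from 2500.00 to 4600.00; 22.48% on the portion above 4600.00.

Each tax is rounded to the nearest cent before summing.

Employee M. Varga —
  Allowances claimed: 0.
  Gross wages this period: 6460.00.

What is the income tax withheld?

874.49

Income Tax: taxable = 6460.00
  456.36 + 22.48% × (6460.00 − 4600.00) = 456.36 + 22.48% × 1860.00 = 874.49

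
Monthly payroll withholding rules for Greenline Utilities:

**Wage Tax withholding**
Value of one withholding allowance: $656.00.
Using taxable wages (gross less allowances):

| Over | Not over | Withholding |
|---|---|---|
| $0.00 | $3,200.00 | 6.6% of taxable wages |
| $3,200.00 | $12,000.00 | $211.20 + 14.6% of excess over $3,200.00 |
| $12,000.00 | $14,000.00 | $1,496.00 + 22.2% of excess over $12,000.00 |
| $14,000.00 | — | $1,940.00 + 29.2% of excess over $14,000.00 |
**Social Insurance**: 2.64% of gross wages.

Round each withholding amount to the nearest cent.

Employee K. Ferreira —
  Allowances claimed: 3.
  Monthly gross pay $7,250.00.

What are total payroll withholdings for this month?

Wage Tax: taxable = $7,250.00 − 3×$656.00 = $5,282.00
  $211.20 + 14.6% × ($5,282.00 − $3,200.00) = $211.20 + 14.6% × $2,082.00 = $515.17
Social Insurance: 2.64% × $7,250.00 = $191.40
Total: $515.17 + $191.40 = $706.57

$706.57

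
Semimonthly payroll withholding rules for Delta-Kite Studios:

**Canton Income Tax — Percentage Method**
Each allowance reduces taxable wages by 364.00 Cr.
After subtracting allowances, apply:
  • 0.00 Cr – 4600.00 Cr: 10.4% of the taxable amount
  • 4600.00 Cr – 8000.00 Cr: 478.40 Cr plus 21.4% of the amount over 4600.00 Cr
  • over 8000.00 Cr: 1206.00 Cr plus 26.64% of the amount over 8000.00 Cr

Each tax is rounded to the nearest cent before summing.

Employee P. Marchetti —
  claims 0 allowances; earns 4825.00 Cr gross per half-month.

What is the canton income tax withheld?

526.55 Cr

Canton Income Tax: taxable = 4825.00 Cr
  478.40 Cr + 21.4% × (4825.00 Cr − 4600.00 Cr) = 478.40 Cr + 21.4% × 225.00 Cr = 526.55 Cr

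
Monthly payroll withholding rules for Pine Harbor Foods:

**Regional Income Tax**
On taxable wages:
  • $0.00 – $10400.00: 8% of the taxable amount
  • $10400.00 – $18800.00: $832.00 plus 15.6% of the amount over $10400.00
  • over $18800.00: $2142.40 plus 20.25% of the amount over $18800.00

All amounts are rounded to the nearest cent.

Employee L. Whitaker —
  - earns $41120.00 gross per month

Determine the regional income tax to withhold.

$6662.20

Regional Income Tax: taxable = $41120.00
  $2142.40 + 20.25% × ($41120.00 − $18800.00) = $2142.40 + 20.25% × $22320.00 = $6662.20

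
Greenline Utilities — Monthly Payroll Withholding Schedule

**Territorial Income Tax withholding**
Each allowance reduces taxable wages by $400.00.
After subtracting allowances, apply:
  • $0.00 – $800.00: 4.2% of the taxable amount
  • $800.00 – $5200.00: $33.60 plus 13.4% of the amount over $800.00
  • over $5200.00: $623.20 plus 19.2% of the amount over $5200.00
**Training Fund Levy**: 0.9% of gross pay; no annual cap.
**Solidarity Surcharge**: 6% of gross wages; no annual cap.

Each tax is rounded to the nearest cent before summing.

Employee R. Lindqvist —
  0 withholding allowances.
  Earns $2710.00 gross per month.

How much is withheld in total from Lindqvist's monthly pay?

Territorial Income Tax: taxable = $2710.00
  $33.60 + 13.4% × ($2710.00 − $800.00) = $33.60 + 13.4% × $1910.00 = $289.54
Training Fund Levy: 0.9% × $2710.00 = $24.39
Solidarity Surcharge: 6% × $2710.00 = $162.60
Total: $289.54 + $24.39 + $162.60 = $476.53

$476.53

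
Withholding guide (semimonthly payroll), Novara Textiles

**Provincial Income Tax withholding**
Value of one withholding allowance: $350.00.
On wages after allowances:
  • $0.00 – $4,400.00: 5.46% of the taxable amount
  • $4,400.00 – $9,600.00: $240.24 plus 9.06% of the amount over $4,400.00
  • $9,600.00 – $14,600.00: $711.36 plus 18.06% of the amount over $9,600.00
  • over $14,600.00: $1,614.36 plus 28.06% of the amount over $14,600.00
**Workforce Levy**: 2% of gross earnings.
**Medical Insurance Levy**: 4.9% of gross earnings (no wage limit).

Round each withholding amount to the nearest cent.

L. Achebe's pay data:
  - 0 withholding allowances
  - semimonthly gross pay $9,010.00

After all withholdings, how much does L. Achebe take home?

$7,730.40

Provincial Income Tax: taxable = $9,010.00
  $240.24 + 9.06% × ($9,010.00 − $4,400.00) = $240.24 + 9.06% × $4,610.00 = $657.91
Workforce Levy: 2% × $9,010.00 = $180.20
Medical Insurance Levy: 4.9% × $9,010.00 = $441.49
Total withheld: $657.91 + $180.20 + $441.49 = $1,279.60
Net pay: $9,010.00 − $1,279.60 = $7,730.40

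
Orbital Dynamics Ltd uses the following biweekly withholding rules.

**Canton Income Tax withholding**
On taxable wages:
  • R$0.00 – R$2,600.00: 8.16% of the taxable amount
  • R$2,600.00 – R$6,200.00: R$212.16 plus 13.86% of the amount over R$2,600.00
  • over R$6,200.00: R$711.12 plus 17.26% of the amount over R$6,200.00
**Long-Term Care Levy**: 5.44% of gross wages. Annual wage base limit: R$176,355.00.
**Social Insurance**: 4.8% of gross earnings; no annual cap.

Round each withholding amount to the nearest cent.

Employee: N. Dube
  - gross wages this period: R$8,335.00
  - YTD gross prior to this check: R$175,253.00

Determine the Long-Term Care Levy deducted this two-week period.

R$59.95

Long-Term Care Levy: cap R$176,355.00 − YTD R$175,253.00 = R$1,102.00 subject; 5.44% × R$1,102.00 = R$59.95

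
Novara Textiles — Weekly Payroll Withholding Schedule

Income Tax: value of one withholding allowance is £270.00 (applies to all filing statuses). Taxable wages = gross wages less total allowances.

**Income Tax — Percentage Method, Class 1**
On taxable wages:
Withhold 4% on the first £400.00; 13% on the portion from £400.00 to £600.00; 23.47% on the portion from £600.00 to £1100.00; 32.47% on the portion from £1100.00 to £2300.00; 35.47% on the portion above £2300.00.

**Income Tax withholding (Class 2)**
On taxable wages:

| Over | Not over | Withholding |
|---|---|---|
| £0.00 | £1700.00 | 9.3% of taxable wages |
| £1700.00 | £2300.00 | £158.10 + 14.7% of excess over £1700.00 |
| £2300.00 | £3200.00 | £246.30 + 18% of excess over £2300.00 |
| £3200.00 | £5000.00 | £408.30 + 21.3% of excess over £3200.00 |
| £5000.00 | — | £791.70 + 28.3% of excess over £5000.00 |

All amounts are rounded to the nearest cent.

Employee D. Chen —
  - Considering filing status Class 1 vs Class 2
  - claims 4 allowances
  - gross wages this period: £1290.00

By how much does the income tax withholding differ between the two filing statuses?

£11.13

Income Tax (Class 1): taxable = £1290.00 − 4×£270.00 = £210.00
  4% × £210.00 = £8.40
Income Tax (Class 2): taxable = £1290.00 − 4×£270.00 = £210.00
  9.3% × £210.00 = £19.53
Difference: |£8.40 − £19.53| = £11.13 (higher under Class 2)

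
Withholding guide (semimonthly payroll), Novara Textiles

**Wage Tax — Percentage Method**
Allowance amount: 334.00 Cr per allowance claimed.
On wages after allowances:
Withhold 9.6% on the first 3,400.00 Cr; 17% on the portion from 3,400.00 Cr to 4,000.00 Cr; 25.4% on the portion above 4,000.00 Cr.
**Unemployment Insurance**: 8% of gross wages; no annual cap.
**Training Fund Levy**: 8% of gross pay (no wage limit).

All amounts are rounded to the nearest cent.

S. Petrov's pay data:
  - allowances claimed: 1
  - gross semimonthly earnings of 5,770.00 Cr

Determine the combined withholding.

Wage Tax: taxable = 5,770.00 Cr − 1×334.00 Cr = 5,436.00 Cr
  428.40 Cr + 25.4% × (5,436.00 Cr − 4,000.00 Cr) = 428.40 Cr + 25.4% × 1,436.00 Cr = 793.14 Cr
Unemployment Insurance: 8% × 5,770.00 Cr = 461.60 Cr
Training Fund Levy: 8% × 5,770.00 Cr = 461.60 Cr
Total: 793.14 Cr + 461.60 Cr + 461.60 Cr = 1,716.34 Cr

1,716.34 Cr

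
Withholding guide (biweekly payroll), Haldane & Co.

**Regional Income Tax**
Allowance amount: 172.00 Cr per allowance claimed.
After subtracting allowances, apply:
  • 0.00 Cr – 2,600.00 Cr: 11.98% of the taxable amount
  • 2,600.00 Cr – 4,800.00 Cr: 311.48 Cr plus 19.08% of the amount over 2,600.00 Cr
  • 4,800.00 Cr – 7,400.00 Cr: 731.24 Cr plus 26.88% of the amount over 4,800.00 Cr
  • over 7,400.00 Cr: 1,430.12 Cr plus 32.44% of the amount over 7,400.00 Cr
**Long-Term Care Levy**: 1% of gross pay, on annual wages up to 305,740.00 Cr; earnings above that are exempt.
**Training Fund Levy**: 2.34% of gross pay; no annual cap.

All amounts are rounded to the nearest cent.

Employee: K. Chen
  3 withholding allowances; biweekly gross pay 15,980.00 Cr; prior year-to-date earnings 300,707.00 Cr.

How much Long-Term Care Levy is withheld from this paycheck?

Long-Term Care Levy: cap 305,740.00 Cr − YTD 300,707.00 Cr = 5,033.00 Cr subject; 1% × 5,033.00 Cr = 50.33 Cr

50.33 Cr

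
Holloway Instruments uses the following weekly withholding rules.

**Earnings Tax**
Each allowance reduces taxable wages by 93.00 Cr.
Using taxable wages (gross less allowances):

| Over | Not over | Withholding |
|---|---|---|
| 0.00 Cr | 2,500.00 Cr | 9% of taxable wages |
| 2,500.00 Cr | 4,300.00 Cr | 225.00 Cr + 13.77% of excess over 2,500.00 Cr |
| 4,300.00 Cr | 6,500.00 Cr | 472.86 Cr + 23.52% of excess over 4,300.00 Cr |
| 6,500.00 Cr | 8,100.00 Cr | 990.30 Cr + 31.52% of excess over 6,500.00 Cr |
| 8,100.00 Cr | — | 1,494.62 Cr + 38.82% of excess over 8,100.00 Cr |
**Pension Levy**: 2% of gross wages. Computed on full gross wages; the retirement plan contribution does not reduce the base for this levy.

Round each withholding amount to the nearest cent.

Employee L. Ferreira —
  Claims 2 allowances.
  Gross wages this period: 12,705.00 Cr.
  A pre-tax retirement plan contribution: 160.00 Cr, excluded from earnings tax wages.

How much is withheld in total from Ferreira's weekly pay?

3,402.06 Cr

Earnings Tax: taxable = 12,705.00 Cr − 160.00 Cr − 2×93.00 Cr = 12,359.00 Cr
  1,494.62 Cr + 38.82% × (12,359.00 Cr − 8,100.00 Cr) = 1,494.62 Cr + 38.82% × 4,259.00 Cr = 3,147.96 Cr
Pension Levy: 2% × 12,705.00 Cr = 254.10 Cr
Total: 3,147.96 Cr + 254.10 Cr = 3,402.06 Cr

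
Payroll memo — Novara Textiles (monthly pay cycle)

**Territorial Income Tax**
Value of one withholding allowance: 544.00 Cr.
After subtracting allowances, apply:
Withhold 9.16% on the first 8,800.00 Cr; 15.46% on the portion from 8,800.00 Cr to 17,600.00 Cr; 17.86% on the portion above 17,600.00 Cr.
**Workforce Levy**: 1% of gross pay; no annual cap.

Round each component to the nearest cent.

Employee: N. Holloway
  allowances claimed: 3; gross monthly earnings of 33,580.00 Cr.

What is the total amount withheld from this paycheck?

Territorial Income Tax: taxable = 33,580.00 Cr − 3×544.00 Cr = 31,948.00 Cr
  2,166.56 Cr + 17.86% × (31,948.00 Cr − 17,600.00 Cr) = 2,166.56 Cr + 17.86% × 14,348.00 Cr = 4,729.11 Cr
Workforce Levy: 1% × 33,580.00 Cr = 335.80 Cr
Total: 4,729.11 Cr + 335.80 Cr = 5,064.91 Cr

5,064.91 Cr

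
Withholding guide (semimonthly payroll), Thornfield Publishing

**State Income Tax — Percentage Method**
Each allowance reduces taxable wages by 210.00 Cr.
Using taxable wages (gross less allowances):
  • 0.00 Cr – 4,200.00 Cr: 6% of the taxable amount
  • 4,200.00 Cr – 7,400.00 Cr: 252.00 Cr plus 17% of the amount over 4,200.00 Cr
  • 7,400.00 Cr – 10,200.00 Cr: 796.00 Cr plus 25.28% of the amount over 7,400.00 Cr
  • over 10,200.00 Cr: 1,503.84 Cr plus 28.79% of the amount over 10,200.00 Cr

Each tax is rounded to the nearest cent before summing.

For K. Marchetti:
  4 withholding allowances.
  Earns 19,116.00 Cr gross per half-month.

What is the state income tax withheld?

3,828.92 Cr

State Income Tax: taxable = 19,116.00 Cr − 4×210.00 Cr = 18,276.00 Cr
  1,503.84 Cr + 28.79% × (18,276.00 Cr − 10,200.00 Cr) = 1,503.84 Cr + 28.79% × 8,076.00 Cr = 3,828.92 Cr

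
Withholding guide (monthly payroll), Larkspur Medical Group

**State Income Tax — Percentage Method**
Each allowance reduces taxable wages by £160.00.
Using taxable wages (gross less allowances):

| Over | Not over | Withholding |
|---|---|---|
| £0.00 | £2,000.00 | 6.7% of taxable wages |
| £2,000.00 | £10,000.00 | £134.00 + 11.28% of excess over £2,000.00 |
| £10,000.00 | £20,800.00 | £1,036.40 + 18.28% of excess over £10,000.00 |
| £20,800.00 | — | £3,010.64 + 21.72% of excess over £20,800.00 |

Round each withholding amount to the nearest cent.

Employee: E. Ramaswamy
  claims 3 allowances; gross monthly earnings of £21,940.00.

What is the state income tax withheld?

£3,153.99

State Income Tax: taxable = £21,940.00 − 3×£160.00 = £21,460.00
  £3,010.64 + 21.72% × (£21,460.00 − £20,800.00) = £3,010.64 + 21.72% × £660.00 = £3,153.99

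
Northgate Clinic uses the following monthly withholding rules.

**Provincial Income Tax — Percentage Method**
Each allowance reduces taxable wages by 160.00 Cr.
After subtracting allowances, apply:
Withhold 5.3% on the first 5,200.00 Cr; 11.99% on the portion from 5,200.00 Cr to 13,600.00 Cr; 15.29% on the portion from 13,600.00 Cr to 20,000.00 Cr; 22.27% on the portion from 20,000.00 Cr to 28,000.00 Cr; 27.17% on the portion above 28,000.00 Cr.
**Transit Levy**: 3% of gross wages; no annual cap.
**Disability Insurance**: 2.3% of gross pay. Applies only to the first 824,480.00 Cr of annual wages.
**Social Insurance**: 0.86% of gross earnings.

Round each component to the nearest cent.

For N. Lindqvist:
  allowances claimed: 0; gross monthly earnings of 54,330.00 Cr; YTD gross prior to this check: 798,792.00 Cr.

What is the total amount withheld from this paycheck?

13,884.74 Cr

Provincial Income Tax: taxable = 54,330.00 Cr
  4,042.92 Cr + 27.17% × (54,330.00 Cr − 28,000.00 Cr) = 4,042.92 Cr + 27.17% × 26,330.00 Cr = 11,196.78 Cr
Transit Levy: 3% × 54,330.00 Cr = 1,629.90 Cr
Disability Insurance: cap 824,480.00 Cr − YTD 798,792.00 Cr = 25,688.00 Cr subject; 2.3% × 25,688.00 Cr = 590.82 Cr
Social Insurance: 0.86% × 54,330.00 Cr = 467.24 Cr
Total: 11,196.78 Cr + 1,629.90 Cr + 590.82 Cr + 467.24 Cr = 13,884.74 Cr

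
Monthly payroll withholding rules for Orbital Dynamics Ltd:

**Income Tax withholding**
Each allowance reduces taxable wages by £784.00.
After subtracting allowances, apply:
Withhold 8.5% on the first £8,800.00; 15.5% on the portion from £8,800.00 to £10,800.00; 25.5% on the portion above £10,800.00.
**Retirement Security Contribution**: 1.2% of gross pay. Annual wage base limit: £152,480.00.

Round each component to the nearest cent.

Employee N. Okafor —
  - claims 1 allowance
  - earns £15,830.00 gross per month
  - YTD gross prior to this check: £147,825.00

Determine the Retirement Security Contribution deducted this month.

Retirement Security Contribution: cap £152,480.00 − YTD £147,825.00 = £4,655.00 subject; 1.2% × £4,655.00 = £55.86

£55.86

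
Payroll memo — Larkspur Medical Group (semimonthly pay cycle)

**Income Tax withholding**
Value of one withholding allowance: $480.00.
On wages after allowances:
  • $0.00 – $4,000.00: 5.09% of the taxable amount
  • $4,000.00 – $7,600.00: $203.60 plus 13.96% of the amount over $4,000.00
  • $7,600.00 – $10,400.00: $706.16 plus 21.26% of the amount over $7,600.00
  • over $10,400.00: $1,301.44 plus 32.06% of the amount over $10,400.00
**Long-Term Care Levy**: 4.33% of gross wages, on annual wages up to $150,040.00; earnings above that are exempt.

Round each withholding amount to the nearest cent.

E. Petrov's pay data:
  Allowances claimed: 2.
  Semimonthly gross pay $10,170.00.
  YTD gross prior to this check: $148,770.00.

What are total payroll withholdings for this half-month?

Income Tax: taxable = $10,170.00 − 2×$480.00 = $9,210.00
  $706.16 + 21.26% × ($9,210.00 − $7,600.00) = $706.16 + 21.26% × $1,610.00 = $1,048.45
Long-Term Care Levy: cap $150,040.00 − YTD $148,770.00 = $1,270.00 subject; 4.33% × $1,270.00 = $54.99
Total: $1,048.45 + $54.99 = $1,103.44

$1,103.44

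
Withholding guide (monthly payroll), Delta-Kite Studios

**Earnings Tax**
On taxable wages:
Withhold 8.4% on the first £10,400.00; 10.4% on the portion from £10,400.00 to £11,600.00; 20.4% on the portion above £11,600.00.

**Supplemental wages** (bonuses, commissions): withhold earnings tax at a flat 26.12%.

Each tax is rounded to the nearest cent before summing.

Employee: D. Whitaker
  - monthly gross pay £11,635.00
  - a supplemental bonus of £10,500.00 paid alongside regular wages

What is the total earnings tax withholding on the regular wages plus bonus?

£3,748.14

Earnings Tax: taxable = £11,635.00
  £998.40 + 20.4% × (£11,635.00 − £11,600.00) = £998.40 + 20.4% × £35.00 = £1,005.54
Supplemental (26.12% flat on bonus): 26.12% × £10,500.00 = £2,742.60
Total earnings tax: £1,005.54 + £2,742.60 = £3,748.14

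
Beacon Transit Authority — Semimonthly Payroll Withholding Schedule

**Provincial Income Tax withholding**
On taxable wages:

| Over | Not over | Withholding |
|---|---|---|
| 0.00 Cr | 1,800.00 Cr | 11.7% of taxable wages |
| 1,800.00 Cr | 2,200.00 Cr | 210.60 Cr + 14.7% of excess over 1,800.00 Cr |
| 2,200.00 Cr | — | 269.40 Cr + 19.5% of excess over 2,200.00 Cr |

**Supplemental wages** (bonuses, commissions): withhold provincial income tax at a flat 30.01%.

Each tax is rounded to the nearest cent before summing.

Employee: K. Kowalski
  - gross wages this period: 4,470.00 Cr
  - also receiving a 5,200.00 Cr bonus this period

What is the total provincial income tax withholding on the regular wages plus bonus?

2,272.57 Cr

Provincial Income Tax: taxable = 4,470.00 Cr
  269.40 Cr + 19.5% × (4,470.00 Cr − 2,200.00 Cr) = 269.40 Cr + 19.5% × 2,270.00 Cr = 712.05 Cr
Supplemental (30.01% flat on bonus): 30.01% × 5,200.00 Cr = 1,560.52 Cr
Total provincial income tax: 712.05 Cr + 1,560.52 Cr = 2,272.57 Cr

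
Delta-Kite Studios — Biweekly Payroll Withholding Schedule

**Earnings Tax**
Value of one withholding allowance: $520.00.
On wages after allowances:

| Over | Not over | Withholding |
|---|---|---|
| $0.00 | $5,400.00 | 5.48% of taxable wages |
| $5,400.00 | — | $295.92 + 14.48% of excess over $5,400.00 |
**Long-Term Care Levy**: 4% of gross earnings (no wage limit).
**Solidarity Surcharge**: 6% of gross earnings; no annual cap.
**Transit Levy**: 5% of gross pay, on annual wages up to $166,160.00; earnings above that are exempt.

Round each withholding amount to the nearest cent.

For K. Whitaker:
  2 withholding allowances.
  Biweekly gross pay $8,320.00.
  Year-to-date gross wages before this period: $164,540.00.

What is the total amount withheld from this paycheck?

Earnings Tax: taxable = $8,320.00 − 2×$520.00 = $7,280.00
  $295.92 + 14.48% × ($7,280.00 − $5,400.00) = $295.92 + 14.48% × $1,880.00 = $568.14
Long-Term Care Levy: 4% × $8,320.00 = $332.80
Solidarity Surcharge: 6% × $8,320.00 = $499.20
Transit Levy: cap $166,160.00 − YTD $164,540.00 = $1,620.00 subject; 5% × $1,620.00 = $81.00
Total: $568.14 + $332.80 + $499.20 + $81.00 = $1,481.14

$1,481.14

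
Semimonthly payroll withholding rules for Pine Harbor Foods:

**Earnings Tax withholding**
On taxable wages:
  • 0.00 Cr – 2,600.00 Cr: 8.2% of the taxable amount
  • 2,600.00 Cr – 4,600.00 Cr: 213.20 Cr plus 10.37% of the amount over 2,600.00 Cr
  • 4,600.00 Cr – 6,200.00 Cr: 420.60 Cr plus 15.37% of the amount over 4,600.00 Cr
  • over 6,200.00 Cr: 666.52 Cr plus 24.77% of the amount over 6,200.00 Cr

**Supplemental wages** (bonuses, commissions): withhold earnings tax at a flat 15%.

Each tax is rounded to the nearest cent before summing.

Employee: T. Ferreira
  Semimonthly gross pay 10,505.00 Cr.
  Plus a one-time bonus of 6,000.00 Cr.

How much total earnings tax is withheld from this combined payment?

Earnings Tax: taxable = 10,505.00 Cr
  666.52 Cr + 24.77% × (10,505.00 Cr − 6,200.00 Cr) = 666.52 Cr + 24.77% × 4,305.00 Cr = 1,732.87 Cr
Supplemental (15% flat on bonus): 15% × 6,000.00 Cr = 900.00 Cr
Total earnings tax: 1,732.87 Cr + 900.00 Cr = 2,632.87 Cr

2,632.87 Cr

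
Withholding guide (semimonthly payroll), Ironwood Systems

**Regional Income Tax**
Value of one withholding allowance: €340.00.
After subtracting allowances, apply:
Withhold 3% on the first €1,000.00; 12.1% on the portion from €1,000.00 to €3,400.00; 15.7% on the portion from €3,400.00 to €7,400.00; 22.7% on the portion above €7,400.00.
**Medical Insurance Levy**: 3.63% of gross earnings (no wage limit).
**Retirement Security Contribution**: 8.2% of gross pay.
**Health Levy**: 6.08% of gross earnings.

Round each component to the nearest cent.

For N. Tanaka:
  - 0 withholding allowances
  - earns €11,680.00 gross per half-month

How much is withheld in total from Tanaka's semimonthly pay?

Regional Income Tax: taxable = €11,680.00
  €948.40 + 22.7% × (€11,680.00 − €7,400.00) = €948.40 + 22.7% × €4,280.00 = €1,919.96
Medical Insurance Levy: 3.63% × €11,680.00 = €423.98
Retirement Security Contribution: 8.2% × €11,680.00 = €957.76
Health Levy: 6.08% × €11,680.00 = €710.14
Total: €1,919.96 + €423.98 + €957.76 + €710.14 = €4,011.84

€4,011.84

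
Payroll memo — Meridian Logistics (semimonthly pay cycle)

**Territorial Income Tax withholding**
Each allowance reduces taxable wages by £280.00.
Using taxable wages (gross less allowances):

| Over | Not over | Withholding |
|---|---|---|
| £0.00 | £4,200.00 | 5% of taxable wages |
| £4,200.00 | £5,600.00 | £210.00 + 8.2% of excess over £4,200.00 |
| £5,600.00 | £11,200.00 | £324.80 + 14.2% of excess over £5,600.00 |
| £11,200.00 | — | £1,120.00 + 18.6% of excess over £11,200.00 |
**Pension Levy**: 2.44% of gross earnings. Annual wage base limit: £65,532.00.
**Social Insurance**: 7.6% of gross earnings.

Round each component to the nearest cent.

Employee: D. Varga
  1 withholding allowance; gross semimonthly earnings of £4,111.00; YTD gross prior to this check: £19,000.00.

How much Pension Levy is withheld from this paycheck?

£100.31

Pension Levy: 2.44% × £4,111.00 = £100.31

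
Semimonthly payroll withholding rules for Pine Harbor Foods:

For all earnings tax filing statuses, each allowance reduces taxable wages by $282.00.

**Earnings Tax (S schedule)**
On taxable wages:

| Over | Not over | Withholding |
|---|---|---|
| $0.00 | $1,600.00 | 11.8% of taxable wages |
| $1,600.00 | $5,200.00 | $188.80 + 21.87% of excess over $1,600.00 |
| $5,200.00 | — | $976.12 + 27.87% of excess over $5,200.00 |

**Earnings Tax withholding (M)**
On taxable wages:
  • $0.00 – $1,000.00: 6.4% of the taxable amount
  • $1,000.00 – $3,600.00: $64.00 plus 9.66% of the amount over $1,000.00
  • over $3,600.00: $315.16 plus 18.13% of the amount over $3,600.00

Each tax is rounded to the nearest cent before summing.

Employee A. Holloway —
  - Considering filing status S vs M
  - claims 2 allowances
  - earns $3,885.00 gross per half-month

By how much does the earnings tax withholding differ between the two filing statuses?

Earnings Tax (S): taxable = $3,885.00 − 2×$282.00 = $3,321.00
  $188.80 + 21.87% × ($3,321.00 − $1,600.00) = $188.80 + 21.87% × $1,721.00 = $565.18
Earnings Tax (M): taxable = $3,885.00 − 2×$282.00 = $3,321.00
  $64.00 + 9.66% × ($3,321.00 − $1,000.00) = $64.00 + 9.66% × $2,321.00 = $288.21
Difference: |$565.18 − $288.21| = $276.97 (higher under S)

$276.97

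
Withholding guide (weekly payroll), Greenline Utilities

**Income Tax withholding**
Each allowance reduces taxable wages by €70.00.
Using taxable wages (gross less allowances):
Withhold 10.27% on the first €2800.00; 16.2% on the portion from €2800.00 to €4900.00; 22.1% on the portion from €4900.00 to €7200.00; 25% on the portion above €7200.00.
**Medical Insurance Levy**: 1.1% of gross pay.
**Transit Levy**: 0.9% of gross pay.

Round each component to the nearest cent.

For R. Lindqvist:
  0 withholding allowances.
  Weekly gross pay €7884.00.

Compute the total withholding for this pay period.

€1464.74

Income Tax: taxable = €7884.00
  €1136.06 + 25% × (€7884.00 − €7200.00) = €1136.06 + 25% × €684.00 = €1307.06
Medical Insurance Levy: 1.1% × €7884.00 = €86.72
Transit Levy: 0.9% × €7884.00 = €70.96
Total: €1307.06 + €86.72 + €70.96 = €1464.74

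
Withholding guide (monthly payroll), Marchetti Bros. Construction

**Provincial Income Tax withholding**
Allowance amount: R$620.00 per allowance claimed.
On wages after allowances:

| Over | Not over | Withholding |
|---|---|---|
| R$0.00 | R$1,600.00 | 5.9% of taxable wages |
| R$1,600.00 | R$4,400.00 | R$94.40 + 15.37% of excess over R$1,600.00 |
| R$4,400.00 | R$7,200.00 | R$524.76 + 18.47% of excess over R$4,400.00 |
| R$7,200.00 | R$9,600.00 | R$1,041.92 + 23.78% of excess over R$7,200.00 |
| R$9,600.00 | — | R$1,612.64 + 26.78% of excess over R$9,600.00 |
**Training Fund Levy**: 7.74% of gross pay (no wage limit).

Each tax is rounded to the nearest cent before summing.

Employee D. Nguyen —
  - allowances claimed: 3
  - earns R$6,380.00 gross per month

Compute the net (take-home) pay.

Provincial Income Tax: taxable = R$6,380.00 − 3×R$620.00 = R$4,520.00
  R$524.76 + 18.47% × (R$4,520.00 − R$4,400.00) = R$524.76 + 18.47% × R$120.00 = R$546.92
Training Fund Levy: 7.74% × R$6,380.00 = R$493.81
Total withheld: R$546.92 + R$493.81 = R$1,040.73
Net pay: R$6,380.00 − R$1,040.73 = R$5,339.27

R$5,339.27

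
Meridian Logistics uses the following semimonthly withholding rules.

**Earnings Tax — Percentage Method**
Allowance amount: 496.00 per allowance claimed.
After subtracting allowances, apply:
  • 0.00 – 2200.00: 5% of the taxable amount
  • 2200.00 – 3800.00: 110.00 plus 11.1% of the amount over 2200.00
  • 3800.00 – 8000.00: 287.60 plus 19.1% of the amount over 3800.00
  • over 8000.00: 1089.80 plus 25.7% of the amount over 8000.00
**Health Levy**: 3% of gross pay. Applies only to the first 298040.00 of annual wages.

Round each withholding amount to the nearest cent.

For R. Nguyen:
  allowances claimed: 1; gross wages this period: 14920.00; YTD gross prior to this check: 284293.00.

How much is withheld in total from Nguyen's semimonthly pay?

Earnings Tax: taxable = 14920.00 − 1×496.00 = 14424.00
  1089.80 + 25.7% × (14424.00 − 8000.00) = 1089.80 + 25.7% × 6424.00 = 2740.77
Health Levy: cap 298040.00 − YTD 284293.00 = 13747.00 subject; 3% × 13747.00 = 412.41
Total: 2740.77 + 412.41 = 3153.18

3153.18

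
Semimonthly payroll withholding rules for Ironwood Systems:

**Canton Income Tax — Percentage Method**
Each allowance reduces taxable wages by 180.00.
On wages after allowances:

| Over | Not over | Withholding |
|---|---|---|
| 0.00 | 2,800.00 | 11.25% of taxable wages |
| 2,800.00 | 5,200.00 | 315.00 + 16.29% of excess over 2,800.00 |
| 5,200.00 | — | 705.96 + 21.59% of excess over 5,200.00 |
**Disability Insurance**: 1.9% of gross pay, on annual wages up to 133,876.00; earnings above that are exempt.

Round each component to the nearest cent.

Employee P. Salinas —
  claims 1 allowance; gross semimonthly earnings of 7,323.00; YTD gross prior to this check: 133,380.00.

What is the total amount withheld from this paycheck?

Canton Income Tax: taxable = 7,323.00 − 1×180.00 = 7,143.00
  705.96 + 21.59% × (7,143.00 − 5,200.00) = 705.96 + 21.59% × 1,943.00 = 1,125.45
Disability Insurance: cap 133,876.00 − YTD 133,380.00 = 496.00 subject; 1.9% × 496.00 = 9.42
Total: 1,125.45 + 9.42 = 1,134.87

1,134.87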